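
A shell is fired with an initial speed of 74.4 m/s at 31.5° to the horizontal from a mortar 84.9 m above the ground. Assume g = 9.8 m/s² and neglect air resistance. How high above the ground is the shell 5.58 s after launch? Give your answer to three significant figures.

v_y0 = 74.4 sin 31.5° = 38.87 m/s.
y(t) = 84.9 + v_y0 t − ½ g t² = 84.9 + 38.87×5.58 − ½×9.8×5.58² = 149 m.

149 m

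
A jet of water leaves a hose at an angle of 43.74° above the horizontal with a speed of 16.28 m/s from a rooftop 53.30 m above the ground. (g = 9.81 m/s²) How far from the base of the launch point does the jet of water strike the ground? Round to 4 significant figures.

Components: v_x = 16.28 cos 43.74° = 11.762 m/s, v_y = 16.28 sin 43.74° = 11.256 m/s.
Vertical: 0 = 53.30 + 11.256 t − ½(9.81) t² ⇒ 4.905 t² − 11.256 t − 53.30 = 0.
t = [11.256 + √(126.70 + 1045.7)] / 9.810 = 4.6377 s.
Horizontal: R = v_x · t = 11.762 × 4.6377 = 54.55 m.

54.55 m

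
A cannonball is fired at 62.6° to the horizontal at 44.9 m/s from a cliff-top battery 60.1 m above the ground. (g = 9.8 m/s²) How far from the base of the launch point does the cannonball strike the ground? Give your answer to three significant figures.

Components: v_x = 44.9 cos 62.6° = 20.66 m/s, v_y = 44.9 sin 62.6° = 39.86 m/s.
Vertical: 0 = 60.1 + 39.86 t − ½(9.8) t² ⇒ 4.900 t² − 39.86 t − 60.1 = 0.
t = [39.86 + √(1589 + 1178)] / 9.800 = 9.435 s.
Horizontal: R = v_x · t = 20.66 × 9.435 = 195 m.

195 m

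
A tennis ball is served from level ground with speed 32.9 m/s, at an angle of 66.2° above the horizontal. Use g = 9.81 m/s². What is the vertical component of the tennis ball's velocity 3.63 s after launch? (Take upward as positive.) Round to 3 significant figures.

Initial vertical component: v_y0 = 32.9 sin 66.2° = 30.10 m/s.
v_y(t) = v_y0 − g t = 30.10 − 9.81 × 3.63 = -5.51 m/s.

-5.51 m/s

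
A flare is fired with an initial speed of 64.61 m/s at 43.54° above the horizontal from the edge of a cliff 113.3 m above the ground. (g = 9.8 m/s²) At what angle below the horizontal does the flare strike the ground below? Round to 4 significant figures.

54.15°

v_x = 64.61 cos 43.54° = 46.835 m/s.
At impact |v_y| = √(v_y0² + 2 g h) = √(44.507² + 2×9.8×113.3) = 64.819 m/s.
Angle below horizontal = arctan(|v_y| / v_x) = arctan(64.819 / 46.835) = 54.15°.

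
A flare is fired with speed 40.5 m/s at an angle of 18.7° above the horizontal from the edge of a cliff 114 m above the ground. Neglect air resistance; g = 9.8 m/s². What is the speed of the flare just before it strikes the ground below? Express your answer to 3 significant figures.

v_x = 40.5 cos 18.7° = 38.36 m/s is unchanged throughout.
For the vertical component, v_y² = v_y0² + 2 g h = (12.98)² + 2×9.8×114 = 2403, so |v_y| = 49.02 m/s.
Impact speed = √(v_x² + v_y²) = √(1471 + 2403) = 62.2 m/s.

62.2 m/s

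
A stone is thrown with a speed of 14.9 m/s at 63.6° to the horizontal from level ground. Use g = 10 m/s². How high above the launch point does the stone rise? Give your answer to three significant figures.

8.91 m

Vertical component of launch velocity: v_y = 14.9 sin 63.6° = 13.35 m/s.
At the highest point the vertical velocity is zero, so v_y² = 2 g h_max.
h_max = (13.35)² / (2 × 10) = 178.2 / 20.00 = 8.91 m.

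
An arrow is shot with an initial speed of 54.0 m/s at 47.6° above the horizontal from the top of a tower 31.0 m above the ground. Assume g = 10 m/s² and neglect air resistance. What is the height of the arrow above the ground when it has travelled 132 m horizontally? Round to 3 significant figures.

110 m

v_x = 54.0 cos 47.6° = 36.41 m/s, v_y0 = 54.0 sin 47.6° = 39.88 m/s.
Time to reach x = 132 m: t = x / v_x = 132 / 36.41 = 3.625 s.
y = 31.0 + v_y0 t − ½ g t² = 31.0 + 39.88×3.625 − 5.000×3.625² = 110 m.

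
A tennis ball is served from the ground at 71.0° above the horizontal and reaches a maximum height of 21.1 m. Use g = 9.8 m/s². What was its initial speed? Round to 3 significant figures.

21.5 m/s

At maximum height v_y = 0, so (v₀ sin θ)² = 2 g H.
v₀ sin 71.0° = √(2 × 9.8 × 21.1) = 20.34 m/s.
v₀ = 20.34 / sin 71.0° = 20.34 / 0.9455 = 21.5 m/s.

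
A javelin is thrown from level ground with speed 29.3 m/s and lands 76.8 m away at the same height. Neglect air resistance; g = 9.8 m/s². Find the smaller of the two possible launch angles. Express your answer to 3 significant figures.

Level-ground range: R = v₀² sin(2θ)/g ⇒ sin 2θ = R g / v₀² = 76.8×9.8/29.3² = 0.8767.
2θ = arcsin(0.8767) = 61.25° or 180° − 61.25° = 118.75°.
So θ = 30.6° or θ = 59.4°.

30.6°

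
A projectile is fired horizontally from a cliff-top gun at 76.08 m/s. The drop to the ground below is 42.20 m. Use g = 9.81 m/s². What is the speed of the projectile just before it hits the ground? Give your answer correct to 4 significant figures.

81.34 m/s

Fall time: t = √(2 × 42.20 / 9.81) = 2.9332 s.
At impact: v_x = 76.08 m/s (unchanged), v_y = g t = 9.81 × 2.9332 = 28.775 m/s.
Speed = √(v_x² + v_y²) = √(5788.2 + 828.00) = 81.34 m/s.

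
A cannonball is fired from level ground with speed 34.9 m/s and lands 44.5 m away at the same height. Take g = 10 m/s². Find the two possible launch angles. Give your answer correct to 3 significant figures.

Level-ground range: R = v₀² sin(2θ)/g ⇒ sin 2θ = R g / v₀² = 44.5×10/34.9² = 0.3654.
2θ = arcsin(0.3654) = 21.43° or 180° − 21.43° = 158.57°.
So θ = 10.7° or θ = 79.3°.

10.7° and 79.3°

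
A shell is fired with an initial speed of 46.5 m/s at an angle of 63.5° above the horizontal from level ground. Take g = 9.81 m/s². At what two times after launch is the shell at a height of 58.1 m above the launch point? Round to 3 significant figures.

1.76 s and 6.72 s

v_y0 = 46.5 sin 63.5° = 41.61 m/s.
Set y = v_y0 t − ½ g t² = 58.1: 4.905 t² − 41.61 t + 58.1 = 0.
t = [41.61 ± √(1731 − 1140)] / 9.81 = (41.61 ± 24.31) / 9.81, giving t = 1.76 s or t = 6.72 s.
So the shell is at 58.1 m at t = 1.76 s (rising) and t = 6.72 s (falling).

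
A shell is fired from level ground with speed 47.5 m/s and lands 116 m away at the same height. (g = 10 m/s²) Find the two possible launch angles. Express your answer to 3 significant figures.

Level-ground range: R = v₀² sin(2θ)/g ⇒ sin 2θ = R g / v₀² = 116×10/47.5² = 0.5141.
2θ = arcsin(0.5141) = 30.94° or 180° − 30.94° = 149.06°.
So θ = 15.5° or θ = 74.5°.

15.5° and 74.5°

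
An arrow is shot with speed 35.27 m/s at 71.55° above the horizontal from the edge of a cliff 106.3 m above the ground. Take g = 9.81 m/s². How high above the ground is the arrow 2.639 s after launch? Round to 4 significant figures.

160.4 m

v_y0 = 35.27 sin 71.55° = 33.457 m/s.
y(t) = 106.3 + v_y0 t − ½ g t² = 106.3 + 33.457×2.639 − ½×9.81×2.639² = 160.4 m.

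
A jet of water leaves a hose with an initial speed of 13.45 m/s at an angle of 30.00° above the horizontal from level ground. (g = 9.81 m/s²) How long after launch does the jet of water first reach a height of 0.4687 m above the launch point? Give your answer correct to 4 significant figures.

0.07365 s

v_y0 = 13.45 sin 30.00° = 6.7250 m/s.
Set y = v_y0 t − ½ g t² = 0.4687: 4.905 t² − 6.7250 t + 0.4687 = 0.
t = [6.7250 ± √(45.226 − 9.1959)] / 9.81 = (6.7250 ± 6.0025) / 9.81, giving t = 0.07365 s or t = 1.297 s.
The jet of water is on the way up at the first time, so t = 0.07365 s.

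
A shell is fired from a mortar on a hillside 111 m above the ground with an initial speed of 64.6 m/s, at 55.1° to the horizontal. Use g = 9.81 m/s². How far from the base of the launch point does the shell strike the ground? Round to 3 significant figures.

466 m

Components: v_x = 64.6 cos 55.1° = 36.96 m/s, v_y = 64.6 sin 55.1° = 52.98 m/s.
Vertical: 0 = 111 + 52.98 t − ½(9.81) t² ⇒ 4.905 t² − 52.98 t − 111 = 0.
t = [52.98 + √(2807 + 2178)] / 9.810 = 12.60 s.
Horizontal: R = v_x · t = 36.96 × 12.60 = 466 m.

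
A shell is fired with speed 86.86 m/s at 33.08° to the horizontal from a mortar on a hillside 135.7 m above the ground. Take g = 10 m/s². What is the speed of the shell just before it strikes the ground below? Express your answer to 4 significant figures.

v_x = 86.86 cos 33.08° = 72.781 m/s is unchanged throughout.
For the vertical component, v_y² = v_y0² + 2 g h = (47.409)² + 2×10×135.7 = 4961.6, so |v_y| = 70.439 m/s.
Impact speed = √(v_x² + v_y²) = √(5297.1 + 4961.6) = 101.3 m/s.

101.3 m/s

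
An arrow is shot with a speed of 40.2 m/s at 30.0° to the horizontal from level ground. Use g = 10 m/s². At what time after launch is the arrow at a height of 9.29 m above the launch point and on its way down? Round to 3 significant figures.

v_y0 = 40.2 sin 30.0° = 20.10 m/s.
Set y = v_y0 t − ½ g t² = 9.29: 5.000 t² − 20.10 t + 9.29 = 0.
t = [20.10 ± √(404.0 − 185.8)] / 10 = (20.10 ± 14.77) / 10, giving t = 0.533 s or t = 3.49 s.
On the way down corresponds to the larger root: t = 3.49 s.

3.49 s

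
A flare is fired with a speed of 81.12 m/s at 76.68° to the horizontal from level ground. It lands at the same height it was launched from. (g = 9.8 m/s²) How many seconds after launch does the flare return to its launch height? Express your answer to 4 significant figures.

Vertical component: v_y = 81.12 sin 76.68° = 78.938 m/s.
For a projectile landing at launch height, time of flight is t = 2 v_y / g = 2 × 78.938 / 9.8 = 16.11 s.

16.11 s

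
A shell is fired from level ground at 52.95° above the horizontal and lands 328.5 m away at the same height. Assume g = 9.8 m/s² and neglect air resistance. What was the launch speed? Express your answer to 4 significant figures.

57.86 m/s

On level ground, R = v₀² sin(2θ) / g, so v₀ = √(R g / sin 2θ).
sin(2 × 52.95°) = 0.9617.
v₀ = √(328.5 × 9.8 / 0.9617) = √3347.5 = 57.86 m/s.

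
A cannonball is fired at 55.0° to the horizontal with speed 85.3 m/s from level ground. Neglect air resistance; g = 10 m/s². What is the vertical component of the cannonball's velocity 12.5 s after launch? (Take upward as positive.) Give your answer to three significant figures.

-55.1 m/s

Initial vertical component: v_y0 = 85.3 sin 55.0° = 69.87 m/s.
v_y(t) = v_y0 − g t = 69.87 − 10 × 12.5 = -55.1 m/s.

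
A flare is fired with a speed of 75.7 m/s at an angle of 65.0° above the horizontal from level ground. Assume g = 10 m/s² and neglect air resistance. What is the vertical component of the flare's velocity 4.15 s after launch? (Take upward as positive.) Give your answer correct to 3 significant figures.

Initial vertical component: v_y0 = 75.7 sin 65.0° = 68.61 m/s.
v_y(t) = v_y0 − g t = 68.61 − 10 × 4.15 = 27.1 m/s.

27.1 m/s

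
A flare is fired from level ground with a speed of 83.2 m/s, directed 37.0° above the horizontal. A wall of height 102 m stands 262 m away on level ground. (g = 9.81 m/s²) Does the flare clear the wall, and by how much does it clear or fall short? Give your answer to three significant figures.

Yes — it clears the wall by 19.2 m.

v_x = 83.2 cos 37.0° = 66.45 m/s; v_y0 = 83.2 sin 37.0° = 50.07 m/s.
Time to reach the wall: t = 262 / 66.45 = 3.943 s.
Height at that point: y = 50.07×3.943 − 4.905×3.943² = 121.2 m.
That is 121.2 − 102 = 19.2 m above the top of the wall, so the flare clears it.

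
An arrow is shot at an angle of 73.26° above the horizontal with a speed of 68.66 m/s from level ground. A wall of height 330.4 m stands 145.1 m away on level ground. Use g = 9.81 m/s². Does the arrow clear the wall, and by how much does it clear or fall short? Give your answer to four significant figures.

v_x = 68.66 cos 73.26° = 19.776 m/s; v_y0 = 68.66 sin 73.26° = 65.750 m/s.
Time to reach the wall: t = 145.1 / 19.776 = 7.3372 s.
Height at that point: y = 65.750×7.3372 − 4.905×7.3372² = 218.36 m.
That is 330.4 − 218.36 = 112.0 m below the top of the wall, so the arrow does not clear it.

No — it falls 112.0 m short of clearing the wall.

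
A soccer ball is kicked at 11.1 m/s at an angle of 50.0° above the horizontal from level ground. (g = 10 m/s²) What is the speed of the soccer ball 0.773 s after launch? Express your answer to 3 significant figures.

v_x = 11.1 cos 50.0° = 7.135 m/s (constant).
v_y(t) = 11.1 sin 50.0° − g t = 8.503 − 10 × 0.773 = 0.7730 m/s.
Speed = √(v_x² + v_y²) = √(50.91 + 0.5975) = 7.18 m/s.

7.18 m/s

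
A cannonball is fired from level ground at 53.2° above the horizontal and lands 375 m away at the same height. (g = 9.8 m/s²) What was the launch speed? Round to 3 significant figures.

61.9 m/s

On level ground, R = v₀² sin(2θ) / g, so v₀ = √(R g / sin 2θ).
sin(2 × 53.2°) = 0.9593.
v₀ = √(375 × 9.8 / 0.9593) = √3831 = 61.9 m/s.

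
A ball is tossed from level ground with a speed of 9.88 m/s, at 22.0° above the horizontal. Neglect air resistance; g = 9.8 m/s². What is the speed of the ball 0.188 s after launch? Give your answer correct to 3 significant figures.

9.35 m/s

v_x = 9.88 cos 22.0° = 9.161 m/s (constant).
v_y(t) = 9.88 sin 22.0° − g t = 3.701 − 9.8 × 0.188 = 1.859 m/s.
Speed = √(v_x² + v_y²) = √(83.92 + 3.456) = 9.35 m/s.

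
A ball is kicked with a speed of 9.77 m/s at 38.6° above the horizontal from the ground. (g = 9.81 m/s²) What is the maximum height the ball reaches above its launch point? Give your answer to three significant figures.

1.89 m

Vertical component of launch velocity: v_y = 9.77 sin 38.6° = 6.095 m/s.
At the highest point the vertical velocity is zero, so v_y² = 2 g h_max.
h_max = (6.095)² / (2 × 9.81) = 37.15 / 19.62 = 1.89 m.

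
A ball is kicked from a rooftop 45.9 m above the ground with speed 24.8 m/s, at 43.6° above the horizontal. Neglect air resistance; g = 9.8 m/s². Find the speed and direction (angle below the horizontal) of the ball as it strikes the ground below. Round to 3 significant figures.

v_x = 24.8 cos 43.6° = 17.96 m/s (constant).
|v_y| at impact = √((17.10)² + 2×9.8×45.9) = 34.53 m/s.
Speed = √(17.96² + 34.53²) = 38.9 m/s; angle = arctan(34.53/17.96) = 62.5° below horizontal.

38.9 m/s at 62.5° below the horizontal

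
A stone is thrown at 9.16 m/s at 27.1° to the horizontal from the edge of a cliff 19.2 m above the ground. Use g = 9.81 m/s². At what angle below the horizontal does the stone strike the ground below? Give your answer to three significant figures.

v_x = 9.16 cos 27.1° = 8.154 m/s.
At impact |v_y| = √(v_y0² + 2 g h) = √(4.173² + 2×9.81×19.2) = 19.85 m/s.
Angle below horizontal = arctan(|v_y| / v_x) = arctan(19.85 / 8.154) = 67.7°.

67.7°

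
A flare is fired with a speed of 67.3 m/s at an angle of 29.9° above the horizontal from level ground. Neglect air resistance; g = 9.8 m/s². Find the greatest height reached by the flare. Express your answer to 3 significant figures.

57.4 m

Vertical component of launch velocity: v_y = 67.3 sin 29.9° = 33.55 m/s.
At the highest point the vertical velocity is zero, so v_y² = 2 g h_max.
h_max = (33.55)² / (2 × 9.8) = 1126 / 19.60 = 57.4 m.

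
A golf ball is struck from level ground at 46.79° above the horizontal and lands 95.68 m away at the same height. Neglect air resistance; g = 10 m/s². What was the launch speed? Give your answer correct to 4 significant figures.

30.96 m/s

On level ground, R = v₀² sin(2θ) / g, so v₀ = √(R g / sin 2θ).
sin(2 × 46.79°) = 0.9980.
v₀ = √(95.68 × 10 / 0.9980) = √958.72 = 30.96 m/s.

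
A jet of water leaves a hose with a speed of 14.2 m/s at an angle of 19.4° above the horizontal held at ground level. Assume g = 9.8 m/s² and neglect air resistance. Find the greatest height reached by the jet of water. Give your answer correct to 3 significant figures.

Vertical component of launch velocity: v_y = 14.2 sin 19.4° = 4.717 m/s.
At the highest point the vertical velocity is zero, so v_y² = 2 g h_max.
h_max = (4.717)² / (2 × 9.8) = 22.25 / 19.60 = 1.14 m.

1.14 m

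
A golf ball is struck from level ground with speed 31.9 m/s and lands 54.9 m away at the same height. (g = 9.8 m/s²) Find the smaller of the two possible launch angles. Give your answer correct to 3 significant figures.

Level-ground range: R = v₀² sin(2θ)/g ⇒ sin 2θ = R g / v₀² = 54.9×9.8/31.9² = 0.5287.
2θ = arcsin(0.5287) = 31.92° or 180° − 31.92° = 148.08°.
So θ = 16.0° or θ = 74.0°.

16.0°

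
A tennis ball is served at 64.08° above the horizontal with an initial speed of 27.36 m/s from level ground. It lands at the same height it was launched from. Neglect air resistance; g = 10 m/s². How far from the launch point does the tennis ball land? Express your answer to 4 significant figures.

58.86 m

Components: v_x = 27.36 cos 64.08° = 11.959 m/s, v_y = 27.36 sin 64.08° = 24.608 m/s.
Time of flight (same landing height): t = 2 v_y / g = 2 × 24.608 / 10 = 4.9216 s.
Range: R = v_x · t = 11.959 × 4.9216 = 58.86 m.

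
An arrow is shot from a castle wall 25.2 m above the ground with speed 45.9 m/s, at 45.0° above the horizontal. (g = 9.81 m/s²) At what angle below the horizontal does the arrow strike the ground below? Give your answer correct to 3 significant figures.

50.5°

v_x = 45.9 cos 45.0° = 32.46 m/s.
At impact |v_y| = √(v_y0² + 2 g h) = √(32.46² + 2×9.81×25.2) = 39.35 m/s.
Angle below horizontal = arctan(|v_y| / v_x) = arctan(39.35 / 32.46) = 50.5°.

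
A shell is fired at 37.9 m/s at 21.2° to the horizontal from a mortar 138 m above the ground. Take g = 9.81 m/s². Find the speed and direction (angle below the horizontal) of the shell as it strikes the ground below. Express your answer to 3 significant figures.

64.4 m/s at 56.7° below the horizontal

v_x = 37.9 cos 21.2° = 35.34 m/s (constant).
|v_y| at impact = √((13.71)² + 2×9.81×138) = 53.81 m/s.
Speed = √(35.34² + 53.81²) = 64.4 m/s; angle = arctan(53.81/35.34) = 56.7° below horizontal.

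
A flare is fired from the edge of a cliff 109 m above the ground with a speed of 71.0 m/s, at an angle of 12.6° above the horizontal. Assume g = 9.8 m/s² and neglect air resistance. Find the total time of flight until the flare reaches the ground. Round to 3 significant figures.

6.55 s

Vertical component: v_y = 71.0 sin 12.6° = 15.49 m/s.
Taking up as positive with launch at y = 109 m, landing at y = 0: 0 = 109 + 15.49 t − ½(9.8) t².
Solving 4.900 t² − 15.49 t − 109 = 0 gives t = [15.49 + √(15.49² + 4·4.900·109)] / 9.800 = 6.55 s.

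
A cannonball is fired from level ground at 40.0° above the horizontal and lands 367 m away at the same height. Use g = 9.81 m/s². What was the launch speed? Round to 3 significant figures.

60.5 m/s

On level ground, R = v₀² sin(2θ) / g, so v₀ = √(R g / sin 2θ).
sin(2 × 40.0°) = 0.9848.
v₀ = √(367 × 9.81 / 0.9848) = √3656 = 60.5 m/s.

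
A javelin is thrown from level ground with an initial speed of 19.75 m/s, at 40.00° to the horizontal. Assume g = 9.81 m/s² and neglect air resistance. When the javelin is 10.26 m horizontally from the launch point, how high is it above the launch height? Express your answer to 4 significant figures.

v_x = 19.75 cos 40.00° = 15.129 m/s, v_y0 = 19.75 sin 40.00° = 12.695 m/s.
Time to reach x = 10.26 m: t = x / v_x = 10.26 / 15.129 = 0.67817 s.
y = v_y0 t − ½ g t² = 12.695×0.67817 − 4.905×0.67817² = 6.353 m.

6.353 m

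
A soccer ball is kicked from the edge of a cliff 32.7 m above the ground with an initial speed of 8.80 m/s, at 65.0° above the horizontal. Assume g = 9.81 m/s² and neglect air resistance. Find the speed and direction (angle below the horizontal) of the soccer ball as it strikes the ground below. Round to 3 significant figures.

v_x = 8.80 cos 65.0° = 3.719 m/s (constant).
|v_y| at impact = √((7.976)² + 2×9.81×32.7) = 26.56 m/s.
Speed = √(3.719² + 26.56²) = 26.8 m/s; angle = arctan(26.56/3.719) = 82.0° below horizontal.

26.8 m/s at 82.0° below the horizontal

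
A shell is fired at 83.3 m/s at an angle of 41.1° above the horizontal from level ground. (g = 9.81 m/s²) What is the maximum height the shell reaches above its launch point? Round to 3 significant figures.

153 m

Vertical component of launch velocity: v_y = 83.3 sin 41.1° = 54.76 m/s.
At the highest point the vertical velocity is zero, so v_y² = 2 g h_max.
h_max = (54.76)² / (2 × 9.81) = 2999 / 19.62 = 153 m.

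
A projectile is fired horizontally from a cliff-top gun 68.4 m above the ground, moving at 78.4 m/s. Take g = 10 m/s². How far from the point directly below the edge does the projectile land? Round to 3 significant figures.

290 m

Initial vertical velocity is zero, so the fall time comes from h = ½ g t²: t = √(2 × 68.4 / 10) = 3.699 s.
Horizontal motion is uniform at 78.4 m/s, so x = 78.4 × 3.699 = 290 m.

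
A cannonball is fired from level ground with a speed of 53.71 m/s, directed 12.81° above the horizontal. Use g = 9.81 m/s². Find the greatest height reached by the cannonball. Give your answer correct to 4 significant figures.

7.228 m

Vertical component of launch velocity: v_y = 53.71 sin 12.81° = 11.909 m/s.
At the highest point the vertical velocity is zero, so v_y² = 2 g h_max.
h_max = (11.909)² / (2 × 9.81) = 141.82 / 19.62 = 7.228 m.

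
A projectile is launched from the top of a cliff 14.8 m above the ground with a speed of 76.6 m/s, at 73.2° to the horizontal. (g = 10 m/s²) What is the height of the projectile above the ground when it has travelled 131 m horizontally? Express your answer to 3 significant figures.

274 m

v_x = 76.6 cos 73.2° = 22.14 m/s, v_y0 = 76.6 sin 73.2° = 73.33 m/s.
Time to reach x = 131 m: t = x / v_x = 131 / 22.14 = 5.917 s.
y = 14.8 + v_y0 t − ½ g t² = 14.8 + 73.33×5.917 − 5.000×5.917² = 274 m.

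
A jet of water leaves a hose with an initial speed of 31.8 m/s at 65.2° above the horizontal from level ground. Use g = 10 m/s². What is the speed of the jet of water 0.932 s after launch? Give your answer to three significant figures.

23.7 m/s

v_x = 31.8 cos 65.2° = 13.34 m/s (constant).
v_y(t) = 31.8 sin 65.2° − g t = 28.87 − 10 × 0.932 = 19.55 m/s.
Speed = √(v_x² + v_y²) = √(178.0 + 382.2) = 23.7 m/s.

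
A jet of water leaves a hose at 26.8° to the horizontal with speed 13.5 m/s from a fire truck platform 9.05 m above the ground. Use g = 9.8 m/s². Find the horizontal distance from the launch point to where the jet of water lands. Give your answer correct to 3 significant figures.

Components: v_x = 13.5 cos 26.8° = 12.05 m/s, v_y = 13.5 sin 26.8° = 6.087 m/s.
Vertical: 0 = 9.05 + 6.087 t − ½(9.8) t² ⇒ 4.900 t² − 6.087 t − 9.05 = 0.
t = [6.087 + √(37.05 + 177.4)] / 9.800 = 2.115 s.
Horizontal: R = v_x · t = 12.05 × 2.115 = 25.5 m.

25.5 m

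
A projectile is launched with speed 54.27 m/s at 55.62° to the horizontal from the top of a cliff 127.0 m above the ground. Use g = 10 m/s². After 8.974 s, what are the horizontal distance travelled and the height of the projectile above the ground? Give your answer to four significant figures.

x = 275.0 m, y = 126.3 m

v_x = 54.27 cos 55.62° = 30.645 m/s; v_y0 = 54.27 sin 55.62° = 44.790 m/s.
x = v_x t = 30.645 × 8.974 = 275.0 m.
y = 127.0 + v_y0 t − ½ g t² = 126.3 m.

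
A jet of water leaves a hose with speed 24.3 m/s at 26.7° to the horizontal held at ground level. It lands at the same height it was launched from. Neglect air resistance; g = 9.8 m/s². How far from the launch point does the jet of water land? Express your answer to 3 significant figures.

Components: v_x = 24.3 cos 26.7° = 21.71 m/s, v_y = 24.3 sin 26.7° = 10.92 m/s.
Time of flight (same landing height): t = 2 v_y / g = 2 × 10.92 / 9.8 = 2.229 s.
Range: R = v_x · t = 21.71 × 2.229 = 48.4 m.

48.4 m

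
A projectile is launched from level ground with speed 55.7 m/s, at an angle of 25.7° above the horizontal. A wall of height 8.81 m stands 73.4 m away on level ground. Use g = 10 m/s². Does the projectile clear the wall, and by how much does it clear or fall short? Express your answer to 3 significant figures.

v_x = 55.7 cos 25.7° = 50.19 m/s; v_y0 = 55.7 sin 25.7° = 24.15 m/s.
Time to reach the wall: t = 73.4 / 50.19 = 1.462 s.
Height at that point: y = 24.15×1.462 − 5.000×1.462² = 24.62 m.
That is 24.62 − 8.81 = 15.8 m above the top of the wall, so the projectile clears it.

Yes — it clears the wall by 15.8 m.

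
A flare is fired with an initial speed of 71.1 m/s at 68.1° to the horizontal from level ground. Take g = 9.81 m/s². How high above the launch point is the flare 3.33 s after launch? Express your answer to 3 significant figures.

v_y0 = 71.1 sin 68.1° = 65.97 m/s.
y(t) = v_y0 t − ½ g t² = 65.97×3.33 − 4.905×3.33² = 165 m.

165 m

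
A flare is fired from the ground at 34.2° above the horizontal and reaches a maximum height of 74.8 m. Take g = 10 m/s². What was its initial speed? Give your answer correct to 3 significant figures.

At maximum height v_y = 0, so (v₀ sin θ)² = 2 g H.
v₀ sin 34.2° = √(2 × 10 × 74.8) = 38.68 m/s.
v₀ = 38.68 / sin 34.2° = 38.68 / 0.5621 = 68.8 m/s.

68.8 m/s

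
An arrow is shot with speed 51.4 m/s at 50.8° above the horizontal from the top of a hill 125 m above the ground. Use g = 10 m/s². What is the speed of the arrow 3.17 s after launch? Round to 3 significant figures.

v_x = 51.4 cos 50.8° = 32.49 m/s (constant).
v_y(t) = 51.4 sin 50.8° − g t = 39.83 − 10 × 3.17 = 8.130 m/s.
Speed = √(v_x² + v_y²) = √(1056 + 66.10) = 33.5 m/s.

33.5 m/s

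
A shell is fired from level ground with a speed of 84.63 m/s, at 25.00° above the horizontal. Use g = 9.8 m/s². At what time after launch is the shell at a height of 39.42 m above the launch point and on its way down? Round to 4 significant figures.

v_y0 = 84.63 sin 25.00° = 35.766 m/s.
Set y = v_y0 t − ½ g t² = 39.42: 4.900 t² − 35.766 t + 39.42 = 0.
t = [35.766 ± √(1279.2 − 772.63)] / 9.8 = (35.766 ± 22.507) / 9.8, giving t = 1.353 s or t = 5.946 s.
On the way down corresponds to the larger root: t = 5.946 s.

5.946 s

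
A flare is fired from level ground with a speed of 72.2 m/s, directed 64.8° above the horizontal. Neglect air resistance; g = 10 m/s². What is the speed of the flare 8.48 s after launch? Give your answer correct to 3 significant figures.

v_x = 72.2 cos 64.8° = 30.74 m/s (constant).
v_y(t) = 72.2 sin 64.8° − g t = 65.33 − 10 × 8.48 = -19.47 m/s.
Speed = √(v_x² + v_y²) = √(944.9 + 379.1) = 36.4 m/s.

36.4 m/s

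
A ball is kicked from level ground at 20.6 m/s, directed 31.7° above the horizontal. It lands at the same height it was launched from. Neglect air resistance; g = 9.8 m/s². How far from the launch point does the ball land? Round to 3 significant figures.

38.7 m

Components: v_x = 20.6 cos 31.7° = 17.53 m/s, v_y = 20.6 sin 31.7° = 10.82 m/s.
Time of flight (same landing height): t = 2 v_y / g = 2 × 10.82 / 9.8 = 2.208 s.
Range: R = v_x · t = 17.53 × 2.208 = 38.7 m.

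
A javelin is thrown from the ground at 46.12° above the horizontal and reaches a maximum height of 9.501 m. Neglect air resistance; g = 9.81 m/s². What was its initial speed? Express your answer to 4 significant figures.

At maximum height v_y = 0, so (v₀ sin θ)² = 2 g H.
v₀ sin 46.12° = √(2 × 9.81 × 9.501) = 13.653 m/s.
v₀ = 13.653 / sin 46.12° = 13.653 / 0.7208 = 18.94 m/s.

18.94 m/s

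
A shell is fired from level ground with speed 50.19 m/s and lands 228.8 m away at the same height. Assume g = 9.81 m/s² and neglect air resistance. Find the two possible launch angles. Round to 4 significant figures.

Level-ground range: R = v₀² sin(2θ)/g ⇒ sin 2θ = R g / v₀² = 228.8×9.81/50.19² = 0.8910.
2θ = arcsin(0.8910) = 62.999° or 180° − 62.999° = 117.001°.
So θ = 31.50° or θ = 58.50°.

31.50° and 58.50°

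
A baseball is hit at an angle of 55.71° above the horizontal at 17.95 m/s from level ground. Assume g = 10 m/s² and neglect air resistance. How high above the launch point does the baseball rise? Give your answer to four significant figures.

11.00 m

Vertical component of launch velocity: v_y = 17.95 sin 55.71° = 14.830 m/s.
At the highest point the vertical velocity is zero, so v_y² = 2 g h_max.
h_max = (14.830)² / (2 × 10) = 219.93 / 20.00 = 11.00 m.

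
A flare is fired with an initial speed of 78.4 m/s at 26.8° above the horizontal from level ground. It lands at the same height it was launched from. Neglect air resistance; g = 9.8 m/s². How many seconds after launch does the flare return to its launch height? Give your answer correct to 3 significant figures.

Vertical component: v_y = 78.4 sin 26.8° = 35.35 m/s.
For a projectile landing at launch height, time of flight is t = 2 v_y / g = 2 × 35.35 / 9.8 = 7.21 s.

7.21 s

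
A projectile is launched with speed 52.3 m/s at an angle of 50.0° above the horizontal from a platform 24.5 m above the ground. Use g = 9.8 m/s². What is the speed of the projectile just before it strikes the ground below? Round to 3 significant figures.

56.7 m/s

v_x = 52.3 cos 50.0° = 33.62 m/s is unchanged throughout.
For the vertical component, v_y² = v_y0² + 2 g h = (40.06)² + 2×9.8×24.5 = 2085, so |v_y| = 45.66 m/s.
Impact speed = √(v_x² + v_y²) = √(1130 + 2085) = 56.7 m/s.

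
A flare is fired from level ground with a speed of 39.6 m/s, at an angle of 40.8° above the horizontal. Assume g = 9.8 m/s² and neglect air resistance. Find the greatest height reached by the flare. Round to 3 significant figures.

34.2 m

Vertical component of launch velocity: v_y = 39.6 sin 40.8° = 25.88 m/s.
At the highest point the vertical velocity is zero, so v_y² = 2 g h_max.
h_max = (25.88)² / (2 × 9.8) = 669.8 / 19.60 = 34.2 m.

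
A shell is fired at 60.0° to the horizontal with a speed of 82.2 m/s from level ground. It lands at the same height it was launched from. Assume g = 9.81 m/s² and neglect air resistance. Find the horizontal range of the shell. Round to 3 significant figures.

596 m

Components: v_x = 82.2 cos 60.0° = 41.10 m/s, v_y = 82.2 sin 60.0° = 71.19 m/s.
Time of flight (same landing height): t = 2 v_y / g = 2 × 71.19 / 9.81 = 14.51 s.
Range: R = v_x · t = 41.10 × 14.51 = 596 m.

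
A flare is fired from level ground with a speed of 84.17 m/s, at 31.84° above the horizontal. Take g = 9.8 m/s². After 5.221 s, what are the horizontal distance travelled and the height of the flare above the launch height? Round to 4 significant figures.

v_x = 84.17 cos 31.84° = 71.504 m/s; v_y0 = 84.17 sin 31.84° = 44.404 m/s.
x = v_x t = 71.504 × 5.221 = 373.3 m.
y = v_y0 t − ½ g t² = 44.404×5.221 − 4.900×5.221² = 98.26 m.

x = 373.3 m, y = 98.26 m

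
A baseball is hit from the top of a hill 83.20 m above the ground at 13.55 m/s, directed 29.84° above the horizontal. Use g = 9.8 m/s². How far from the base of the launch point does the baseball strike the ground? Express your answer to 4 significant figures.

57.19 m

Components: v_x = 13.55 cos 29.84° = 11.754 m/s, v_y = 13.55 sin 29.84° = 6.7422 m/s.
Vertical: 0 = 83.20 + 6.7422 t − ½(9.8) t² ⇒ 4.900 t² − 6.7422 t − 83.20 = 0.
t = [6.7422 + √(45.457 + 1630.7)] / 9.800 = 4.8656 s.
Horizontal: R = v_x · t = 11.754 × 4.8656 = 57.19 m.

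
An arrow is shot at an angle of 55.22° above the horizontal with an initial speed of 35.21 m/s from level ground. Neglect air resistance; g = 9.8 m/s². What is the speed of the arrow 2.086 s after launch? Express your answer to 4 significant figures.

21.80 m/s

v_x = 35.21 cos 55.22° = 20.085 m/s (constant).
v_y(t) = 35.21 sin 55.22° − g t = 28.920 − 9.8 × 2.086 = 8.4772 m/s.
Speed = √(v_x² + v_y²) = √(403.41 + 71.863) = 21.80 m/s.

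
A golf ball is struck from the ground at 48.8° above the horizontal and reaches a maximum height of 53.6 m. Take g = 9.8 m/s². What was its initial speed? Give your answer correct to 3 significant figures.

43.1 m/s

At maximum height v_y = 0, so (v₀ sin θ)² = 2 g H.
v₀ sin 48.8° = √(2 × 9.8 × 53.6) = 32.41 m/s.
v₀ = 32.41 / sin 48.8° = 32.41 / 0.7524 = 43.1 m/s.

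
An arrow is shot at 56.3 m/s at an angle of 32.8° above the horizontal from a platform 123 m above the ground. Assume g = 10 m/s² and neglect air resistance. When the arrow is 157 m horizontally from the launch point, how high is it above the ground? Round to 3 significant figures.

169 m

v_x = 56.3 cos 32.8° = 47.32 m/s, v_y0 = 56.3 sin 32.8° = 30.50 m/s.
Time to reach x = 157 m: t = x / v_x = 157 / 47.32 = 3.318 s.
y = 123 + v_y0 t − ½ g t² = 123 + 30.50×3.318 − 5.000×3.318² = 169 m.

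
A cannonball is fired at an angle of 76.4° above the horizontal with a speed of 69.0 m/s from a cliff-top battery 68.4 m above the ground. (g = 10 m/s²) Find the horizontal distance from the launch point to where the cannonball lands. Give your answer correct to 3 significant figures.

233 m

Components: v_x = 69.0 cos 76.4° = 16.22 m/s, v_y = 69.0 sin 76.4° = 67.07 m/s.
Vertical: 0 = 68.4 + 67.07 t − ½(10) t² ⇒ 5.000 t² − 67.07 t − 68.4 = 0.
t = [67.07 + √(4498 + 1368)] / 10.00 = 14.37 s.
Horizontal: R = v_x · t = 16.22 × 14.37 = 233 m.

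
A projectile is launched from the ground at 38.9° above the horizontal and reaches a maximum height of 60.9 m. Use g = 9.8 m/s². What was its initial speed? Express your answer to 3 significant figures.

At maximum height v_y = 0, so (v₀ sin θ)² = 2 g H.
v₀ sin 38.9° = √(2 × 9.8 × 60.9) = 34.55 m/s.
v₀ = 34.55 / sin 38.9° = 34.55 / 0.6280 = 55.0 m/s.

55.0 m/s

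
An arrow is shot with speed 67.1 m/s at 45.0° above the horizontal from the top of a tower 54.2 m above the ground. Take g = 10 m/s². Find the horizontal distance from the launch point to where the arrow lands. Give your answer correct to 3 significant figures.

Components: v_x = 67.1 cos 45.0° = 47.45 m/s, v_y = 67.1 sin 45.0° = 47.45 m/s.
Vertical: 0 = 54.2 + 47.45 t − ½(10) t² ⇒ 5.000 t² − 47.45 t − 54.2 = 0.
t = [47.45 + √(2252 + 1084)] / 10.00 = 10.52 s.
Horizontal: R = v_x · t = 47.45 × 10.52 = 499 m.

499 m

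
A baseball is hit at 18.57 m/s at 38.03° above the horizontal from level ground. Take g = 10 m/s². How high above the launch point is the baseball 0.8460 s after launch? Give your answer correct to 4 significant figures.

6.100 m

v_y0 = 18.57 sin 38.03° = 11.440 m/s.
y(t) = v_y0 t − ½ g t² = 11.440×0.8460 − 5.000×0.8460² = 6.100 m.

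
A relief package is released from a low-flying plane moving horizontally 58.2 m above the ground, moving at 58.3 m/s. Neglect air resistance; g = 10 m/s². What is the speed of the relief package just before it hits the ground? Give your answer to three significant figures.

Fall time: t = √(2 × 58.2 / 10) = 3.412 s.
At impact: v_x = 58.3 m/s (unchanged), v_y = g t = 10 × 3.412 = 34.12 m/s.
Speed = √(v_x² + v_y²) = √(3399 + 1164) = 67.5 m/s.

67.5 m/s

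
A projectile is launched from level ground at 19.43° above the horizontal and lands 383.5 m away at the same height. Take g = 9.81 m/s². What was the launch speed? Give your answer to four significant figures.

On level ground, R = v₀² sin(2θ) / g, so v₀ = √(R g / sin 2θ).
sin(2 × 19.43°) = 0.6274.
v₀ = √(383.5 × 9.81 / 0.6274) = √5996.4 = 77.44 m/s.

77.44 m/s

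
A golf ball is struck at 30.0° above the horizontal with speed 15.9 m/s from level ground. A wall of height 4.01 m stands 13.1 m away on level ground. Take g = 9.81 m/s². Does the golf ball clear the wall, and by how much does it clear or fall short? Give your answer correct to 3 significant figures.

v_x = 15.9 cos 30.0° = 13.77 m/s; v_y0 = 15.9 sin 30.0° = 7.950 m/s.
Time to reach the wall: t = 13.1 / 13.77 = 0.9513 s.
Height at that point: y = 7.950×0.9513 − 4.905×0.9513² = 3.124 m.
That is 4.01 − 3.124 = 0.886 m below the top of the wall, so the golf ball does not clear it.

No — it falls 0.886 m short of clearing the wall.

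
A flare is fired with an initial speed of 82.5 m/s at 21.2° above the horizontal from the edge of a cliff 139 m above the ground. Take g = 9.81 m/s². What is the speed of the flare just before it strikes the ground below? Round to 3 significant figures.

97.6 m/s

v_x = 82.5 cos 21.2° = 76.92 m/s is unchanged throughout.
For the vertical component, v_y² = v_y0² + 2 g h = (29.83)² + 2×9.81×139 = 3617, so |v_y| = 60.14 m/s.
Impact speed = √(v_x² + v_y²) = √(5917 + 3617) = 97.6 m/s.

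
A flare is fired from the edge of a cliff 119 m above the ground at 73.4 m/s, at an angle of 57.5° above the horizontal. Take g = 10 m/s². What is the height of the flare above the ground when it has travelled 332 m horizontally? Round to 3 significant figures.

286 m

v_x = 73.4 cos 57.5° = 39.44 m/s, v_y0 = 73.4 sin 57.5° = 61.90 m/s.
Time to reach x = 332 m: t = x / v_x = 332 / 39.44 = 8.418 s.
y = 119 + v_y0 t − ½ g t² = 119 + 61.90×8.418 − 5.000×8.418² = 286 m.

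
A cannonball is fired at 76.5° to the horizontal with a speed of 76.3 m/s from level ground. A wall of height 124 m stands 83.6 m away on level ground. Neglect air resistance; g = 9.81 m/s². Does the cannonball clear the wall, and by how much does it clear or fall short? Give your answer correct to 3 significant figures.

Yes — it clears the wall by 116 m.

v_x = 76.3 cos 76.5° = 17.81 m/s; v_y0 = 76.3 sin 76.5° = 74.19 m/s.
Time to reach the wall: t = 83.6 / 17.81 = 4.694 s.
Height at that point: y = 74.19×4.694 − 4.905×4.694² = 240.2 m.
That is 240.2 − 124 = 116 m above the top of the wall, so the cannonball clears it.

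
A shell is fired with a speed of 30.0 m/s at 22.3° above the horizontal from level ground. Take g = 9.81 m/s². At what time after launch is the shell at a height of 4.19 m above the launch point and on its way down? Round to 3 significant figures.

1.86 s

v_y0 = 30.0 sin 22.3° = 11.38 m/s.
Set y = v_y0 t − ½ g t² = 4.19: 4.905 t² − 11.38 t + 4.19 = 0.
t = [11.38 ± √(129.5 − 82.21)] / 9.81 = (11.38 ± 6.877) / 9.81, giving t = 0.459 s or t = 1.86 s.
On the way down corresponds to the larger root: t = 1.86 s.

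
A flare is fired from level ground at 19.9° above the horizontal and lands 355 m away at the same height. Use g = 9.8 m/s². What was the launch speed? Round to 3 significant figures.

On level ground, R = v₀² sin(2θ) / g, so v₀ = √(R g / sin 2θ).
sin(2 × 19.9°) = 0.6401.
v₀ = √(355 × 9.8 / 0.6401) = √5435 = 73.7 m/s.

73.7 m/s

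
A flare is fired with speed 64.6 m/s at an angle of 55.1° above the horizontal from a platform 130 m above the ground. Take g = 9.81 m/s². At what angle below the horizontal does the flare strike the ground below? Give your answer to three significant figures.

v_x = 64.6 cos 55.1° = 36.96 m/s.
At impact |v_y| = √(v_y0² + 2 g h) = √(52.98² + 2×9.81×130) = 73.19 m/s.
Angle below horizontal = arctan(|v_y| / v_x) = arctan(73.19 / 36.96) = 63.2°.

63.2°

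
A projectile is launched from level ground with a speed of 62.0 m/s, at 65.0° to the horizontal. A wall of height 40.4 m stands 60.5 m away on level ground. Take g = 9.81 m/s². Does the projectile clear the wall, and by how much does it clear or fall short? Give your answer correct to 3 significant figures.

Yes — it clears the wall by 63.2 m.

v_x = 62.0 cos 65.0° = 26.20 m/s; v_y0 = 62.0 sin 65.0° = 56.19 m/s.
Time to reach the wall: t = 60.5 / 26.20 = 2.309 s.
Height at that point: y = 56.19×2.309 − 4.905×2.309² = 103.6 m.
That is 103.6 − 40.4 = 63.2 m above the top of the wall, so the projectile clears it.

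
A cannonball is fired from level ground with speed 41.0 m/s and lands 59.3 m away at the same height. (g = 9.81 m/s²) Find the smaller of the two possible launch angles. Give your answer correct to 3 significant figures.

10.1°

Level-ground range: R = v₀² sin(2θ)/g ⇒ sin 2θ = R g / v₀² = 59.3×9.81/41.0² = 0.3461.
2θ = arcsin(0.3461) = 20.25° or 180° − 20.25° = 159.75°.
So θ = 10.1° or θ = 79.9°.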